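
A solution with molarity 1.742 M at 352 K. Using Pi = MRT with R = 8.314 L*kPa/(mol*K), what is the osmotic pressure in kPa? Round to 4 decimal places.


Osmotic pressure (van't Hoff): Pi = M*R*T.
RT = 8.314 * 352 = 2926.528
Pi = 1.742 * 2926.528
Pi = 5098.011776 kPa, rounded to 4 dp:

5098.0118 kPa


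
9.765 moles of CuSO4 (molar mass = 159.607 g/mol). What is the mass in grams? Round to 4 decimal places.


mass = n * M
mass = 9.765 * 159.607
mass = 1558.562355 g, rounded to 4 dp:

1558.5624 g


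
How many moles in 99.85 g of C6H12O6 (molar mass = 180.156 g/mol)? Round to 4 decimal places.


n = mass / M
n = 99.85 / 180.156
n = 0.55424188 mol, rounded to 4 dp:

0.5542 mol


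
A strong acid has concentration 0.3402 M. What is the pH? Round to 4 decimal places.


A strong acid dissociates completely, so [H+] equals the given concentration.
pH = -log10([H+]) = -log10(0.3402)
pH = 0.46826569, rounded to 4 dp:

0.4683


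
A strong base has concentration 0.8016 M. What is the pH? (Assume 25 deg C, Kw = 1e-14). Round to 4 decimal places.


A strong base dissociates completely, so [OH-] equals the given concentration.
pOH = -log10([OH-]) = -log10(0.8016) = 0.096042
pH = 14 - pOH = 14 - 0.096042
pH = 13.903958, rounded to 4 dp:

13.9040


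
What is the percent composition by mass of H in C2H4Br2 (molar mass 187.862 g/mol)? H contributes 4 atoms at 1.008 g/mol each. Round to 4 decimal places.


pct = 100 * (n_elem * M_elem) / M_total
mass_contribution = 4 * 1.008 = 4.032 g/mol
pct = 100 * 4.032 / 187.862
pct = 2.14625629 %, rounded to 4 dp:

2.1463 %


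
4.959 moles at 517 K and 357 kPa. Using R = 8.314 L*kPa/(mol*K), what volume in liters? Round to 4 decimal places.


PV = nRT, solve for V = nRT / P.
nRT = 4.959 * 8.314 * 517 = 21315.4581
V = 21315.4581 / 357
V = 59.70716555 L, rounded to 4 dp:

59.7072 L


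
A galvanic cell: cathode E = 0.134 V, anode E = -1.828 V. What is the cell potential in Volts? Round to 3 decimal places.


Standard cell potential: E_cell = E_cathode - E_anode.
E_cell = 0.134 - (-1.828)
E_cell = 1.962 V, rounded to 3 dp:

1.962 V


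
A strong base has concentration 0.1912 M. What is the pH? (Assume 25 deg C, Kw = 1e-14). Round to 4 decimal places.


A strong base dissociates completely, so [OH-] equals the given concentration.
pOH = -log10([OH-]) = -log10(0.1912) = 0.718512
pH = 14 - pOH = 14 - 0.718512
pH = 13.281488, rounded to 4 dp:

13.2815


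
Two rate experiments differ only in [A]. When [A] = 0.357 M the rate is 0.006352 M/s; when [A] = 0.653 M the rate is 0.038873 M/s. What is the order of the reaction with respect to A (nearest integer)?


Rate is proportional to [A]^n, so rate2/rate1 = ([A]2/[A]1)^n. Take logs to solve for n.
rate2/rate1 = 0.038873 / 0.006352 = 6.1198
[A]2/[A]1 = 0.653 / 0.357 = 1.8291
n = ln(6.1198) / ln(1.8291) = 3.0
Nearest integer order:

3


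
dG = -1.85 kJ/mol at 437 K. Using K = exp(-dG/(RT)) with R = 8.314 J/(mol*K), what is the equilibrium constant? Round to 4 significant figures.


dG is in kJ/mol; multiply by 1000 to match R in J/(mol*K).
RT = 8.314 * 437 = 3633.218 J/mol
exponent = -dG*1000 / (RT) = -(-1.85*1000) / 3633.218 = 0.50919048
K = exp(0.50919048)
K = 1.6639437, rounded to 4 significant figures:

1.664


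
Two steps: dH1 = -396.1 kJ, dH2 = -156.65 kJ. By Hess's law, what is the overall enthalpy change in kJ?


Hess's law: enthalpy is a state function, so add the step enthalpies.
dH_total = dH1 + dH2 = -396.1 + (-156.65)
dH_total = -552.75 kJ:

-552.75 kJ


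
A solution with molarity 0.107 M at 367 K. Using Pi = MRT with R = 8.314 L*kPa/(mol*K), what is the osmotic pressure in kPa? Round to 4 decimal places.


Osmotic pressure (van't Hoff): Pi = M*R*T.
RT = 8.314 * 367 = 3051.238
Pi = 0.107 * 3051.238
Pi = 326.482466 kPa, rounded to 4 dp:

326.4825 kPa


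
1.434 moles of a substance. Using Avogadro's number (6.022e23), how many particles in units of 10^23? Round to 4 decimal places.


N = n * NA, then divide by 1e23 for the requested units.
N / 1e23 = n * 6.022
N / 1e23 = 1.434 * 6.022
N / 1e23 = 8.635548, rounded to 4 dp:

8.6355


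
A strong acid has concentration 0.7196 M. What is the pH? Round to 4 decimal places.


A strong acid dissociates completely, so [H+] equals the given concentration.
pH = -log10([H+]) = -log10(0.7196)
pH = 0.14290885, rounded to 4 dp:

0.1429


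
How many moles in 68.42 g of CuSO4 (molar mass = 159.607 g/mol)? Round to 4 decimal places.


n = mass / M
n = 68.42 / 159.607
n = 0.42867794 mol, rounded to 4 dp:

0.4287 mol


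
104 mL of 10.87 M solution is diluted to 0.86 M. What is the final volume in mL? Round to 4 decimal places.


Dilution: M1*V1 = M2*V2, solve for V2.
V2 = M1*V1 / M2
V2 = 10.87 * 104 / 0.86
V2 = 1130.48 / 0.86
V2 = 1314.51162791 mL, rounded to 4 dp:

1314.5116 mL


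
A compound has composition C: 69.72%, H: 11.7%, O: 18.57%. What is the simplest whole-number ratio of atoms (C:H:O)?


Assume 100 g of compound, divide each mass% by atomic mass to get moles, then normalize by the smallest to get a raw atom ratio.
Moles per 100 g: C: 69.72/12.011 = 5.8047, H: 11.7/1.008 = 11.6071, O: 18.57/15.999 = 1.1607
Raw ratio (divide by min = 1.1607): C: 5.001, H: 10.0, O: 1.0
Multiply by 1 to clear fractions: C: 5.001 ~= 5, H: 10.0 ~= 10, O: 1.0 ~= 1
Reduce by GCD to get the simplest whole-number ratio:

5:10:1


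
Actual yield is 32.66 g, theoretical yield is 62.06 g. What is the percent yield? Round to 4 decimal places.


% yield = 100 * actual / theoretical
% yield = 100 * 32.66 / 62.06
% yield = 52.62649049 %, rounded to 4 dp:

52.6265 %


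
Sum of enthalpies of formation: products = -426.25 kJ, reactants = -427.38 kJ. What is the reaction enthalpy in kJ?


dH_rxn = sum(dH_f products) - sum(dH_f reactants)
dH_rxn = -426.25 - (-427.38)
dH_rxn = 1.13 kJ:

1.13 kJ


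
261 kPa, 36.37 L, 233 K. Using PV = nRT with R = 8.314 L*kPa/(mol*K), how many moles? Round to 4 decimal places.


PV = nRT, solve for n = PV / (RT).
PV = 261 * 36.37 = 9492.57
RT = 8.314 * 233 = 1937.162
n = 9492.57 / 1937.162
n = 4.90024582 mol, rounded to 4 dp:

4.9002 mol


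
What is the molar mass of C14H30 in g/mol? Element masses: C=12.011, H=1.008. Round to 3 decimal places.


M = sum(count * atomic_mass) over atoms.
M = 14*12.011 + 30*1.008
M = 168.154 + 30.24
M = 198.394 g/mol, rounded to 3 dp:

198.394 g/mol


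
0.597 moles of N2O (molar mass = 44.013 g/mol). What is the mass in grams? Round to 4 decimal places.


mass = n * M
mass = 0.597 * 44.013
mass = 26.275761 g, rounded to 4 dp:

26.2758 g


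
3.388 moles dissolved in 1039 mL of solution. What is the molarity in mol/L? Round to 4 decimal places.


Convert volume to liters: V_L = V_mL / 1000.
V_L = 1039 / 1000 = 1.039 L
M = n / V_L = 3.388 / 1.039
M = 3.26082772 mol/L, rounded to 4 dp:

3.2608 mol/L


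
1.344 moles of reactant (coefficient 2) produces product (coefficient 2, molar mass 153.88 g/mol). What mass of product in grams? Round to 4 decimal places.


Use the coefficient ratio to convert reactant moles to product moles, then multiply by the product's molar mass.
moles_P = moles_R * (coeff_P / coeff_R) = 1.344 * (2/2) = 1.344
mass_P = moles_P * M_P = 1.344 * 153.88
mass_P = 206.81472 g, rounded to 4 dp:

206.8147 g


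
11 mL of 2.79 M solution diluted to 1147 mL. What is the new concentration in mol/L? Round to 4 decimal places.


Dilution: M1*V1 = M2*V2, solve for M2.
M2 = M1*V1 / V2
M2 = 2.79 * 11 / 1147
M2 = 30.69 / 1147
M2 = 0.02675676 mol/L, rounded to 4 dp:

0.0268 mol/L


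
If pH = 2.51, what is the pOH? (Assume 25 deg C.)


At 25 deg C, pH + pOH = 14.
pOH = 14 - pH = 14 - 2.51
pOH = 11.49:

11.49


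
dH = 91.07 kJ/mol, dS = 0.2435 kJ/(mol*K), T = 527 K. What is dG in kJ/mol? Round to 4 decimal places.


Gibbs: dG = dH - T*dS (consistent units, dS already in kJ/(mol*K)).
T*dS = 527 * 0.2435 = 128.3245
dG = 91.07 - (128.3245)
dG = -37.2545 kJ/mol, rounded to 4 dp:

-37.2545 kJ/mol


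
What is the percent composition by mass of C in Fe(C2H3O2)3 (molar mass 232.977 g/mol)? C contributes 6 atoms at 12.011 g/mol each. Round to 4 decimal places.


pct = 100 * (n_elem * M_elem) / M_total
mass_contribution = 6 * 12.011 = 72.066 g/mol
pct = 100 * 72.066 / 232.977
pct = 30.93266717 %, rounded to 4 dp:

30.9327 %


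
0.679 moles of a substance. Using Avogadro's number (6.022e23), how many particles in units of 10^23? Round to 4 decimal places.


N = n * NA, then divide by 1e23 for the requested units.
N / 1e23 = n * 6.022
N / 1e23 = 0.679 * 6.022
N / 1e23 = 4.088938, rounded to 4 dp:

4.0889


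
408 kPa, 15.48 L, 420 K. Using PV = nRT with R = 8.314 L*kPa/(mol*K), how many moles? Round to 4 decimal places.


PV = nRT, solve for n = PV / (RT).
PV = 408 * 15.48 = 6315.84
RT = 8.314 * 420 = 3491.88
n = 6315.84 / 3491.88
n = 1.80872195 mol, rounded to 4 dp:

1.8087 mol


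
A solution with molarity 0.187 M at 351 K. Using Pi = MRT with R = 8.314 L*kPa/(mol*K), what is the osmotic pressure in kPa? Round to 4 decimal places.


Osmotic pressure (van't Hoff): Pi = M*R*T.
RT = 8.314 * 351 = 2918.214
Pi = 0.187 * 2918.214
Pi = 545.706018 kPa, rounded to 4 dp:

545.7060 kPa


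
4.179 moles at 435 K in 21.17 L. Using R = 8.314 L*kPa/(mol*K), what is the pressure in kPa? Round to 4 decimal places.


PV = nRT, solve for P = nRT / V.
nRT = 4.179 * 8.314 * 435 = 15113.7296
P = 15113.7296 / 21.17
P = 713.92204062 kPa, rounded to 4 dp:

713.9220 kPa


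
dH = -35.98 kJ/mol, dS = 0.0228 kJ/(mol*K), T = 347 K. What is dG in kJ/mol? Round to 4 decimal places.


Gibbs: dG = dH - T*dS (consistent units, dS already in kJ/(mol*K)).
T*dS = 347 * 0.0228 = 7.9116
dG = -35.98 - (7.9116)
dG = -43.8916 kJ/mol, rounded to 4 dp:

-43.8916 kJ/mol


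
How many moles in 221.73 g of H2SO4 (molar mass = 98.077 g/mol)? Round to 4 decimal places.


n = mass / M
n = 221.73 / 98.077
n = 2.2607747 mol, rounded to 4 dp:

2.2608 mol


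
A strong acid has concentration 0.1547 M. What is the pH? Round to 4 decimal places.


A strong acid dissociates completely, so [H+] equals the given concentration.
pH = -log10([H+]) = -log10(0.1547)
pH = 0.81050969, rounded to 4 dp:

0.8105


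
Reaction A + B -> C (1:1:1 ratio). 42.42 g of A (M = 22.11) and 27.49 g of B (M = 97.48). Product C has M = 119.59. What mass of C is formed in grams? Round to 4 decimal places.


Find moles of each reactant; the smaller value is the limiting reagent in a 1:1:1 reaction, so moles_C equals moles of the limiter.
n_A = mass_A / M_A = 42.42 / 22.11 = 1.918589 mol
n_B = mass_B / M_B = 27.49 / 97.48 = 0.282007 mol
Limiting reagent: B (smaller), n_limiting = 0.282007 mol
mass_C = n_limiting * M_C = 0.282007 * 119.59
mass_C = 33.72521713 g, rounded to 4 dp:

33.7252 g


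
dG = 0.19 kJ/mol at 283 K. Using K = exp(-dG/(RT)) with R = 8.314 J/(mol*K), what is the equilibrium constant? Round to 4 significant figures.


dG is in kJ/mol; multiply by 1000 to match R in J/(mol*K).
RT = 8.314 * 283 = 2352.862 J/mol
exponent = -dG*1000 / (RT) = -(0.19*1000) / 2352.862 = -0.08075272
K = exp(-0.08075272)
K = 0.92242176, rounded to 4 significant figures:

0.9224


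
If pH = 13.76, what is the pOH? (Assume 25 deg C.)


At 25 deg C, pH + pOH = 14.
pOH = 14 - pH = 14 - 13.76
pOH = 0.24:

0.24


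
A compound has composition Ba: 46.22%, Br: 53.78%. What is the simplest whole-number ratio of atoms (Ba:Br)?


Assume 100 g of compound, divide each mass% by atomic mass to get moles, then normalize by the smallest to get a raw atom ratio.
Moles per 100 g: Ba: 46.22/137.327 = 0.3366, Br: 53.78/79.904 = 0.6731
Raw ratio (divide by min = 0.3366): Ba: 1.0, Br: 2.0
Multiply by 1 to clear fractions: Ba: 1.0 ~= 1, Br: 2.0 ~= 2
Reduce by GCD to get the simplest whole-number ratio:

1:2


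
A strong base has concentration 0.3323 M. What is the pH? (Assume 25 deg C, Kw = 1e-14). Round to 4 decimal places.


A strong base dissociates completely, so [OH-] equals the given concentration.
pOH = -log10([OH-]) = -log10(0.3323) = 0.47847
pH = 14 - pOH = 14 - 0.47847
pH = 13.52153, rounded to 4 dp:

13.5215


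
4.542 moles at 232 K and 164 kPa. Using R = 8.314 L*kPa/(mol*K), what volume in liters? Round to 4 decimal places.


PV = nRT, solve for V = nRT / P.
nRT = 4.542 * 8.314 * 232 = 8760.8276
V = 8760.8276 / 164
V = 53.41968049 L, rounded to 4 dp:

53.4197 L


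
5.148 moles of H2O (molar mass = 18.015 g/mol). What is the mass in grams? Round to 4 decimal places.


mass = n * M
mass = 5.148 * 18.015
mass = 92.74122 g, rounded to 4 dp:

92.7412 g


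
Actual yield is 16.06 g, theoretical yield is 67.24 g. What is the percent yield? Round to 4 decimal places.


% yield = 100 * actual / theoretical
% yield = 100 * 16.06 / 67.24
% yield = 23.8845925 %, rounded to 4 dp:

23.8846 %


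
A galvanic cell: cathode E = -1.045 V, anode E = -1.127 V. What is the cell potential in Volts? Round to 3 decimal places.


Standard cell potential: E_cell = E_cathode - E_anode.
E_cell = -1.045 - (-1.127)
E_cell = 0.082 V, rounded to 3 dp:

0.082 V


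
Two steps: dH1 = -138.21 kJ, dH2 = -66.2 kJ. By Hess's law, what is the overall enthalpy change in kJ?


Hess's law: enthalpy is a state function, so add the step enthalpies.
dH_total = dH1 + dH2 = -138.21 + (-66.2)
dH_total = -204.41 kJ:

-204.41 kJ


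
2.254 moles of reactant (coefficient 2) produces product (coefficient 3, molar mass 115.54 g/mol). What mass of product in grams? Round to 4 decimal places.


Use the coefficient ratio to convert reactant moles to product moles, then multiply by the product's molar mass.
moles_P = moles_R * (coeff_P / coeff_R) = 2.254 * (3/2) = 3.381
mass_P = moles_P * M_P = 3.381 * 115.54
mass_P = 390.64074 g, rounded to 4 dp:

390.6407 g


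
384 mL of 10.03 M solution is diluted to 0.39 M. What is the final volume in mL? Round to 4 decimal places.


Dilution: M1*V1 = M2*V2, solve for V2.
V2 = M1*V1 / M2
V2 = 10.03 * 384 / 0.39
V2 = 3851.52 / 0.39
V2 = 9875.69230769 mL, rounded to 4 dp:

9875.6923 mL


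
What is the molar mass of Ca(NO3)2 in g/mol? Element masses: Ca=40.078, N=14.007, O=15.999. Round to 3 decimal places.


M = sum(count * atomic_mass) over atoms.
M = 1*40.078 + 2*14.007 + 6*15.999
M = 40.078 + 28.014 + 95.994
M = 164.086 g/mol, rounded to 3 dp:

164.086 g/mol


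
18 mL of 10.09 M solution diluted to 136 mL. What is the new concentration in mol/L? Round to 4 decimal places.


Dilution: M1*V1 = M2*V2, solve for M2.
M2 = M1*V1 / V2
M2 = 10.09 * 18 / 136
M2 = 181.62 / 136
M2 = 1.33544118 mol/L, rounded to 4 dp:

1.3354 mol/L


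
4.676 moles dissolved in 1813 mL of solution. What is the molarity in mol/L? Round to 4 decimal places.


Convert volume to liters: V_L = V_mL / 1000.
V_L = 1813 / 1000 = 1.813 L
M = n / V_L = 4.676 / 1.813
M = 2.57915058 mol/L, rounded to 4 dp:

2.5792 mol/L


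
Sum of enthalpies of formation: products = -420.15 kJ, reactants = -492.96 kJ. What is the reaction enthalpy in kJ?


dH_rxn = sum(dH_f products) - sum(dH_f reactants)
dH_rxn = -420.15 - (-492.96)
dH_rxn = 72.81 kJ:

72.81 kJ


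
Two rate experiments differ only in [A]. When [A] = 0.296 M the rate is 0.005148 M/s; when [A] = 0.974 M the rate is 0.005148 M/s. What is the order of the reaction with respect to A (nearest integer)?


Rate is proportional to [A]^n, so rate2/rate1 = ([A]2/[A]1)^n. Take logs to solve for n.
rate2/rate1 = 0.005148 / 0.005148 = 1.0
[A]2/[A]1 = 0.974 / 0.296 = 3.2905
n = ln(1.0) / ln(3.2905) = 0.0
Nearest integer order:

0


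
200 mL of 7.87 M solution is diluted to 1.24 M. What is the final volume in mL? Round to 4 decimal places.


Dilution: M1*V1 = M2*V2, solve for V2.
V2 = M1*V1 / M2
V2 = 7.87 * 200 / 1.24
V2 = 1574.0 / 1.24
V2 = 1269.35483871 mL, rounded to 4 dp:

1269.3548 mL


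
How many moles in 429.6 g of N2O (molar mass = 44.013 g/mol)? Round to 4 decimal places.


n = mass / M
n = 429.6 / 44.013
n = 9.7607525 mol, rounded to 4 dp:

9.7608 mol


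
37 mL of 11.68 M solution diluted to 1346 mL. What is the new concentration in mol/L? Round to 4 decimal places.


Dilution: M1*V1 = M2*V2, solve for M2.
M2 = M1*V1 / V2
M2 = 11.68 * 37 / 1346
M2 = 432.16 / 1346
M2 = 0.32106984 mol/L, rounded to 4 dp:

0.3211 mol/L


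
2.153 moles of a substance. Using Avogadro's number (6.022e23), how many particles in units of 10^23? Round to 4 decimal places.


N = n * NA, then divide by 1e23 for the requested units.
N / 1e23 = n * 6.022
N / 1e23 = 2.153 * 6.022
N / 1e23 = 12.965366, rounded to 4 dp:

12.9654


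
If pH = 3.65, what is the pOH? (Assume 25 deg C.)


At 25 deg C, pH + pOH = 14.
pOH = 14 - pH = 14 - 3.65
pOH = 10.35:

10.35


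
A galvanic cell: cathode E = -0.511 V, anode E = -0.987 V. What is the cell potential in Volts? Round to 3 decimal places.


Standard cell potential: E_cell = E_cathode - E_anode.
E_cell = -0.511 - (-0.987)
E_cell = 0.476 V, rounded to 3 dp:

0.476 V


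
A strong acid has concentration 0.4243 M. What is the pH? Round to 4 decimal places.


A strong acid dissociates completely, so [H+] equals the given concentration.
pH = -log10([H+]) = -log10(0.4243)
pH = 0.37232697, rounded to 4 dp:

0.3723


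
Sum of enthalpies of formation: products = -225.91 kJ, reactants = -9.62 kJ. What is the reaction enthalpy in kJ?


dH_rxn = sum(dH_f products) - sum(dH_f reactants)
dH_rxn = -225.91 - (-9.62)
dH_rxn = -216.29 kJ:

-216.29 kJ


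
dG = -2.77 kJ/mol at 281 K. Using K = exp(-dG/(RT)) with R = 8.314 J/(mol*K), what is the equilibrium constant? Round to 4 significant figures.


dG is in kJ/mol; multiply by 1000 to match R in J/(mol*K).
RT = 8.314 * 281 = 2336.234 J/mol
exponent = -dG*1000 / (RT) = -(-2.77*1000) / 2336.234 = 1.1856689
K = exp(1.1856689)
K = 3.2728753, rounded to 4 significant figures:

3.273


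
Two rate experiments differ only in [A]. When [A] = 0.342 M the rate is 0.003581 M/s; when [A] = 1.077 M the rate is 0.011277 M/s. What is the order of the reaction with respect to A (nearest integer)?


Rate is proportional to [A]^n, so rate2/rate1 = ([A]2/[A]1)^n. Take logs to solve for n.
rate2/rate1 = 0.011277 / 0.003581 = 3.1491
[A]2/[A]1 = 1.077 / 0.342 = 3.1491
n = ln(3.1491) / ln(3.1491) = 1.0
Nearest integer order:

1


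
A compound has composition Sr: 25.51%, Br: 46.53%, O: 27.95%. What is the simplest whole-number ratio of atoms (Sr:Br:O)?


Assume 100 g of compound, divide each mass% by atomic mass to get moles, then normalize by the smallest to get a raw atom ratio.
Moles per 100 g: Sr: 25.51/87.62 = 0.2911, Br: 46.53/79.904 = 0.5823, O: 27.95/15.999 = 1.747
Raw ratio (divide by min = 0.2911): Sr: 1.0, Br: 2.0, O: 6.0
Multiply by 1 to clear fractions: Sr: 1.0 ~= 1, Br: 2.0 ~= 2, O: 6.0 ~= 6
Reduce by GCD to get the simplest whole-number ratio:

1:2:6


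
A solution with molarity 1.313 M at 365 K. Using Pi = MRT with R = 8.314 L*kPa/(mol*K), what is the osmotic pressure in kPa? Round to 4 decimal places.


Osmotic pressure (van't Hoff): Pi = M*R*T.
RT = 8.314 * 365 = 3034.61
Pi = 1.313 * 3034.61
Pi = 3984.44293 kPa, rounded to 4 dp:

3984.4429 kPa


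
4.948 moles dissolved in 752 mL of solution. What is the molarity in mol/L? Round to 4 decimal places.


Convert volume to liters: V_L = V_mL / 1000.
V_L = 752 / 1000 = 0.752 L
M = n / V_L = 4.948 / 0.752
M = 6.57978723 mol/L, rounded to 4 dp:

6.5798 mol/L


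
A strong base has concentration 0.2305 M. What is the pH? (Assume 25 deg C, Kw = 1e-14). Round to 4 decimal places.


A strong base dissociates completely, so [OH-] equals the given concentration.
pOH = -log10([OH-]) = -log10(0.2305) = 0.637329
pH = 14 - pOH = 14 - 0.637329
pH = 13.362671, rounded to 4 dp:

13.3627


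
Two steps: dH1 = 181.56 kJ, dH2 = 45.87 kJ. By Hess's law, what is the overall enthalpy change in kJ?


Hess's law: enthalpy is a state function, so add the step enthalpies.
dH_total = dH1 + dH2 = 181.56 + (45.87)
dH_total = 227.43 kJ:

227.43 kJ


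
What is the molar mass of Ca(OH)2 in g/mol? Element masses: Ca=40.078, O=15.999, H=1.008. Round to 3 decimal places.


M = sum(count * atomic_mass) over atoms.
M = 1*40.078 + 2*15.999 + 2*1.008
M = 40.078 + 31.998 + 2.016
M = 74.092 g/mol, rounded to 3 dp:

74.092 g/mol


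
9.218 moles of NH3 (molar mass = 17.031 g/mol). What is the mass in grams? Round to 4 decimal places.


mass = n * M
mass = 9.218 * 17.031
mass = 156.991758 g, rounded to 4 dp:

156.9918 g


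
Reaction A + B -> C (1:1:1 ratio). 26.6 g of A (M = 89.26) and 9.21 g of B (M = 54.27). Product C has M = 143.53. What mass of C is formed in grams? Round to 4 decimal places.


Find moles of each reactant; the smaller value is the limiting reagent in a 1:1:1 reaction, so moles_C equals moles of the limiter.
n_A = mass_A / M_A = 26.6 / 89.26 = 0.298006 mol
n_B = mass_B / M_B = 9.21 / 54.27 = 0.169707 mol
Limiting reagent: B (smaller), n_limiting = 0.169707 mol
mass_C = n_limiting * M_C = 0.169707 * 143.53
mass_C = 24.35804571 g, rounded to 4 dp:

24.3580 g


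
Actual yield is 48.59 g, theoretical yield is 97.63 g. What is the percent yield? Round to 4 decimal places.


% yield = 100 * actual / theoretical
% yield = 100 * 48.59 / 97.63
% yield = 49.76953805 %, rounded to 4 dp:

49.7695 %


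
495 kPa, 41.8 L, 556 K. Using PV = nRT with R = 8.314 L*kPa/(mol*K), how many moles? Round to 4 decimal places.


PV = nRT, solve for n = PV / (RT).
PV = 495 * 41.8 = 20691.0
RT = 8.314 * 556 = 4622.584
n = 20691.0 / 4622.584
n = 4.47606793 mol, rounded to 4 dp:

4.4761 mol


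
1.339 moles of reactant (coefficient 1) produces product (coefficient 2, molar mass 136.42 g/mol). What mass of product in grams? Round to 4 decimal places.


Use the coefficient ratio to convert reactant moles to product moles, then multiply by the product's molar mass.
moles_P = moles_R * (coeff_P / coeff_R) = 1.339 * (2/1) = 2.678
mass_P = moles_P * M_P = 2.678 * 136.42
mass_P = 365.33276 g, rounded to 4 dp:

365.3328 g


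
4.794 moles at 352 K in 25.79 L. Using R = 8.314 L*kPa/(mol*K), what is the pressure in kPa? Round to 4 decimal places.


PV = nRT, solve for P = nRT / V.
nRT = 4.794 * 8.314 * 352 = 14029.7752
P = 14029.7752 / 25.79
P = 544.00058938 kPa, rounded to 4 dp:

544.0006 kPa


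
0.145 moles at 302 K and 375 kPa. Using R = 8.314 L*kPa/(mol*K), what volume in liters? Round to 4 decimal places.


PV = nRT, solve for V = nRT / P.
nRT = 0.145 * 8.314 * 302 = 364.0701
V = 364.0701 / 375
V = 0.9708536 L, rounded to 4 dp:

0.9709 L


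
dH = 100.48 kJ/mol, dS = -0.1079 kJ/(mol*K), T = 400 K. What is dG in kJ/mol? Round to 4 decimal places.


Gibbs: dG = dH - T*dS (consistent units, dS already in kJ/(mol*K)).
T*dS = 400 * -0.1079 = -43.16
dG = 100.48 - (-43.16)
dG = 143.64 kJ/mol, rounded to 4 dp:

143.6400 kJ/mol


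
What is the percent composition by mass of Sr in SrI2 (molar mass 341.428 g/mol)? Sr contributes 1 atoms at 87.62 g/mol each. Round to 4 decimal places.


pct = 100 * (n_elem * M_elem) / M_total
mass_contribution = 1 * 87.62 = 87.62 g/mol
pct = 100 * 87.62 / 341.428
pct = 25.66280446 %, rounded to 4 dp:

25.6628 %


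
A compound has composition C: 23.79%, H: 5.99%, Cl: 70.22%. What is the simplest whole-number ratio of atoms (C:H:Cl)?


Assume 100 g of compound, divide each mass% by atomic mass to get moles, then normalize by the smallest to get a raw atom ratio.
Moles per 100 g: C: 23.79/12.011 = 1.9807, H: 5.99/1.008 = 5.9425, Cl: 70.22/35.453 = 1.9807
Raw ratio (divide by min = 1.9807): C: 1.0, H: 3.0, Cl: 1.0
Multiply by 1 to clear fractions: C: 1.0 ~= 1, H: 3.0 ~= 3, Cl: 1.0 ~= 1
Reduce by GCD to get the simplest whole-number ratio:

1:3:1


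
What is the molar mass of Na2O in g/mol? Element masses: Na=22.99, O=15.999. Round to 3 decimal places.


M = sum(count * atomic_mass) over atoms.
M = 2*22.99 + 1*15.999
M = 45.98 + 15.999
M = 61.979 g/mol, rounded to 3 dp:

61.979 g/mol


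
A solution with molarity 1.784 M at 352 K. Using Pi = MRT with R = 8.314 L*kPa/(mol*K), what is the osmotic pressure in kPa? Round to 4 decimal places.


Osmotic pressure (van't Hoff): Pi = M*R*T.
RT = 8.314 * 352 = 2926.528
Pi = 1.784 * 2926.528
Pi = 5220.925952 kPa, rounded to 4 dp:

5220.9260 kPa


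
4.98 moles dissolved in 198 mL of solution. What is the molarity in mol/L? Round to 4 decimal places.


Convert volume to liters: V_L = V_mL / 1000.
V_L = 198 / 1000 = 0.198 L
M = n / V_L = 4.98 / 0.198
M = 25.15151515 mol/L, rounded to 4 dp:

25.1515 mol/L


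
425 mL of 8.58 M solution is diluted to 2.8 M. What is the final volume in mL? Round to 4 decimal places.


Dilution: M1*V1 = M2*V2, solve for V2.
V2 = M1*V1 / M2
V2 = 8.58 * 425 / 2.8
V2 = 3646.5 / 2.8
V2 = 1302.32142857 mL, rounded to 4 dp:

1302.3214 mL


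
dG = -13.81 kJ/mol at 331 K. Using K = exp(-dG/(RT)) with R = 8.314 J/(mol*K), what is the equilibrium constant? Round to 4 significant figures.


dG is in kJ/mol; multiply by 1000 to match R in J/(mol*K).
RT = 8.314 * 331 = 2751.934 J/mol
exponent = -dG*1000 / (RT) = -(-13.81*1000) / 2751.934 = 5.01828896
K = exp(5.01828896)
K = 151.15245, rounded to 4 significant figures:

151.2


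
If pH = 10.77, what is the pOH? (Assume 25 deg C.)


At 25 deg C, pH + pOH = 14.
pOH = 14 - pH = 14 - 10.77
pOH = 3.23:

3.23


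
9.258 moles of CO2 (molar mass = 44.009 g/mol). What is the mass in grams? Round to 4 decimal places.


mass = n * M
mass = 9.258 * 44.009
mass = 407.435322 g, rounded to 4 dp:

407.4353 g


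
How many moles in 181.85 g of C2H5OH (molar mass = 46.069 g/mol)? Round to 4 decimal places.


n = mass / M
n = 181.85 / 46.069
n = 3.94733986 mol, rounded to 4 dp:

3.9473 mol


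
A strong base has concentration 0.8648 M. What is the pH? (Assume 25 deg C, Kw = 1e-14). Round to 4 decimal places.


A strong base dissociates completely, so [OH-] equals the given concentration.
pOH = -log10([OH-]) = -log10(0.8648) = 0.063084
pH = 14 - pOH = 14 - 0.063084
pH = 13.936916, rounded to 4 dp:

13.9369


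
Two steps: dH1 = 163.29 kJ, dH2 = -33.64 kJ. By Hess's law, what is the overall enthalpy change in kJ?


Hess's law: enthalpy is a state function, so add the step enthalpies.
dH_total = dH1 + dH2 = 163.29 + (-33.64)
dH_total = 129.65 kJ:

129.65 kJ


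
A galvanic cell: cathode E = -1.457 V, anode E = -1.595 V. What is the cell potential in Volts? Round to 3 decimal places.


Standard cell potential: E_cell = E_cathode - E_anode.
E_cell = -1.457 - (-1.595)
E_cell = 0.138 V, rounded to 3 dp:

0.138 V


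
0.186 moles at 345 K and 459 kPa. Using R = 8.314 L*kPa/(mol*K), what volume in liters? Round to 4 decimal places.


PV = nRT, solve for V = nRT / P.
nRT = 0.186 * 8.314 * 345 = 533.5094
V = 533.5094 / 459
V = 1.16232985 L, rounded to 4 dp:

1.1623 L


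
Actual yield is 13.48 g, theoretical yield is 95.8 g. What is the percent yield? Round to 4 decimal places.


% yield = 100 * actual / theoretical
% yield = 100 * 13.48 / 95.8
% yield = 14.07098121 %, rounded to 4 dp:

14.0710 %


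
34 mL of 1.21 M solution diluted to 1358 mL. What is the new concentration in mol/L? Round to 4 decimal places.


Dilution: M1*V1 = M2*V2, solve for M2.
M2 = M1*V1 / V2
M2 = 1.21 * 34 / 1358
M2 = 41.14 / 1358
M2 = 0.03029455 mol/L, rounded to 4 dp:

0.0303 mol/L


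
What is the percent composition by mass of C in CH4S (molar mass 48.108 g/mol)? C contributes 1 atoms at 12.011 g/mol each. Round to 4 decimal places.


pct = 100 * (n_elem * M_elem) / M_total
mass_contribution = 1 * 12.011 = 12.011 g/mol
pct = 100 * 12.011 / 48.108
pct = 24.9667415 %, rounded to 4 dp:

24.9667 %


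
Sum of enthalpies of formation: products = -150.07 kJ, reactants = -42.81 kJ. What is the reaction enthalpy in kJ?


dH_rxn = sum(dH_f products) - sum(dH_f reactants)
dH_rxn = -150.07 - (-42.81)
dH_rxn = -107.26 kJ:

-107.26 kJ


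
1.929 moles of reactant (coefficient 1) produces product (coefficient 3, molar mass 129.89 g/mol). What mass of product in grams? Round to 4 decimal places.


Use the coefficient ratio to convert reactant moles to product moles, then multiply by the product's molar mass.
moles_P = moles_R * (coeff_P / coeff_R) = 1.929 * (3/1) = 5.787
mass_P = moles_P * M_P = 5.787 * 129.89
mass_P = 751.67343 g, rounded to 4 dp:

751.6734 g


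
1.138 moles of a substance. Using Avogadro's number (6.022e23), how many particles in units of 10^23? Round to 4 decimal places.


N = n * NA, then divide by 1e23 for the requested units.
N / 1e23 = n * 6.022
N / 1e23 = 1.138 * 6.022
N / 1e23 = 6.853036, rounded to 4 dp:

6.8530


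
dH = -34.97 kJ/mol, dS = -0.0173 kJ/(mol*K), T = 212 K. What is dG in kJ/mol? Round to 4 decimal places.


Gibbs: dG = dH - T*dS (consistent units, dS already in kJ/(mol*K)).
T*dS = 212 * -0.0173 = -3.6676
dG = -34.97 - (-3.6676)
dG = -31.3024 kJ/mol, rounded to 4 dp:

-31.3024 kJ/mol


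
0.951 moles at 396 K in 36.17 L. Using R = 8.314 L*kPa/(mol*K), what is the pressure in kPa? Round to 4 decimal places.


PV = nRT, solve for P = nRT / V.
nRT = 0.951 * 8.314 * 396 = 3131.0191
P = 3131.0191 / 36.17
P = 86.56397844 kPa, rounded to 4 dp:

86.5640 kPa


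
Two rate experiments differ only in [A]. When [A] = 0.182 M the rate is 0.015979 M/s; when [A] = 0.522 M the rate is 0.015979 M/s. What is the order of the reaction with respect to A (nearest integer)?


Rate is proportional to [A]^n, so rate2/rate1 = ([A]2/[A]1)^n. Take logs to solve for n.
rate2/rate1 = 0.015979 / 0.015979 = 1.0
[A]2/[A]1 = 0.522 / 0.182 = 2.8681
n = ln(1.0) / ln(2.8681) = 0.0
Nearest integer order:

0


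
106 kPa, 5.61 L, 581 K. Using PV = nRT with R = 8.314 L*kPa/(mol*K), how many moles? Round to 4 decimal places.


PV = nRT, solve for n = PV / (RT).
PV = 106 * 5.61 = 594.66
RT = 8.314 * 581 = 4830.434
n = 594.66 / 4830.434
n = 0.12310695 mol, rounded to 4 dp:

0.1231 mol


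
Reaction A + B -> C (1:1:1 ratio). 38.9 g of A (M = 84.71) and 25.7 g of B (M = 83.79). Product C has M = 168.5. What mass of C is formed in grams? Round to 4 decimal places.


Find moles of each reactant; the smaller value is the limiting reagent in a 1:1:1 reaction, so moles_C equals moles of the limiter.
n_A = mass_A / M_A = 38.9 / 84.71 = 0.459214 mol
n_B = mass_B / M_B = 25.7 / 83.79 = 0.306719 mol
Limiting reagent: B (smaller), n_limiting = 0.306719 mol
mass_C = n_limiting * M_C = 0.306719 * 168.5
mass_C = 51.6821515 g, rounded to 4 dp:

51.6822 g


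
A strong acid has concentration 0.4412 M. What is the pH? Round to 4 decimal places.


A strong acid dissociates completely, so [H+] equals the given concentration.
pH = -log10([H+]) = -log10(0.4412)
pH = 0.3553645, rounded to 4 dp:

0.3554


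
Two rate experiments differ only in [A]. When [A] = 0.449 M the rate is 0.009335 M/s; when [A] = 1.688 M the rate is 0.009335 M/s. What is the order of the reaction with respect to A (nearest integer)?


Rate is proportional to [A]^n, so rate2/rate1 = ([A]2/[A]1)^n. Take logs to solve for n.
rate2/rate1 = 0.009335 / 0.009335 = 1.0
[A]2/[A]1 = 1.688 / 0.449 = 3.7595
n = ln(1.0) / ln(3.7595) = 0.0
Nearest integer order:

0


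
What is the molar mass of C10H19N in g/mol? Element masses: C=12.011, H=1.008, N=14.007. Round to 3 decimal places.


M = sum(count * atomic_mass) over atoms.
M = 10*12.011 + 19*1.008 + 1*14.007
M = 120.11 + 19.152 + 14.007
M = 153.269 g/mol, rounded to 3 dp:

153.269 g/mol


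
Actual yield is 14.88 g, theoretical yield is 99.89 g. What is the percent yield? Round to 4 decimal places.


% yield = 100 * actual / theoretical
% yield = 100 * 14.88 / 99.89
% yield = 14.89638602 %, rounded to 4 dp:

14.8964 %


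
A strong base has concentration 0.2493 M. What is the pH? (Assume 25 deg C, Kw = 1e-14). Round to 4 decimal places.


A strong base dissociates completely, so [OH-] equals the given concentration.
pOH = -log10([OH-]) = -log10(0.2493) = 0.603278
pH = 14 - pOH = 14 - 0.603278
pH = 13.396722, rounded to 4 dp:

13.3967


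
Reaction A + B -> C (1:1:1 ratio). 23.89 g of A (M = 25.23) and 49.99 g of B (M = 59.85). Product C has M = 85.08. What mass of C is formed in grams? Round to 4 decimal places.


Find moles of each reactant; the smaller value is the limiting reagent in a 1:1:1 reaction, so moles_C equals moles of the limiter.
n_A = mass_A / M_A = 23.89 / 25.23 = 0.946889 mol
n_B = mass_B / M_B = 49.99 / 59.85 = 0.835255 mol
Limiting reagent: B (smaller), n_limiting = 0.835255 mol
mass_C = n_limiting * M_C = 0.835255 * 85.08
mass_C = 71.0634954 g, rounded to 4 dp:

71.0635 g


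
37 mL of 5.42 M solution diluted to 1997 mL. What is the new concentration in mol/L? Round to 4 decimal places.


Dilution: M1*V1 = M2*V2, solve for M2.
M2 = M1*V1 / V2
M2 = 5.42 * 37 / 1997
M2 = 200.54 / 1997
M2 = 0.10042063 mol/L, rounded to 4 dp:

0.1004 mol/L


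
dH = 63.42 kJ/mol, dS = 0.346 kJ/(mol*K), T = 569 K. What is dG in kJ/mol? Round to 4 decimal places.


Gibbs: dG = dH - T*dS (consistent units, dS already in kJ/(mol*K)).
T*dS = 569 * 0.346 = 196.874
dG = 63.42 - (196.874)
dG = -133.454 kJ/mol, rounded to 4 dp:

-133.4540 kJ/mol


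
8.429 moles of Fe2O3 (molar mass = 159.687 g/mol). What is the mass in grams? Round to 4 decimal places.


mass = n * M
mass = 8.429 * 159.687
mass = 1346.001723 g, rounded to 4 dp:

1346.0017 g


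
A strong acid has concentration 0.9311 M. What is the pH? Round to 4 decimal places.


A strong acid dissociates completely, so [H+] equals the given concentration.
pH = -log10([H+]) = -log10(0.9311)
pH = 0.03100367, rounded to 4 dp:

0.0310


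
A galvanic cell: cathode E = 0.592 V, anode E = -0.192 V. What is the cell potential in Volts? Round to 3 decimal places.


Standard cell potential: E_cell = E_cathode - E_anode.
E_cell = 0.592 - (-0.192)
E_cell = 0.784 V, rounded to 3 dp:

0.784 V


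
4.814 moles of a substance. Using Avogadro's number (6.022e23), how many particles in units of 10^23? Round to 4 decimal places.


N = n * NA, then divide by 1e23 for the requested units.
N / 1e23 = n * 6.022
N / 1e23 = 4.814 * 6.022
N / 1e23 = 28.989908, rounded to 4 dp:

28.9899


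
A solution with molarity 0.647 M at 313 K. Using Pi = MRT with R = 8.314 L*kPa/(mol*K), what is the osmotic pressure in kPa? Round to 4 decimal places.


Osmotic pressure (van't Hoff): Pi = M*R*T.
RT = 8.314 * 313 = 2602.282
Pi = 0.647 * 2602.282
Pi = 1683.676454 kPa, rounded to 4 dp:

1683.6765 kPa


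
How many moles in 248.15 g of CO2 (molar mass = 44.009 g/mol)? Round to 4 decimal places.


n = mass / M
n = 248.15 / 44.009
n = 5.63861937 mol, rounded to 4 dp:

5.6386 mol


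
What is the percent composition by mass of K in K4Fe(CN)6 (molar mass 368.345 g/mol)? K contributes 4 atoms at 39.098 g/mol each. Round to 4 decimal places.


pct = 100 * (n_elem * M_elem) / M_total
mass_contribution = 4 * 39.098 = 156.392 g/mol
pct = 100 * 156.392 / 368.345
pct = 42.45802169 %, rounded to 4 dp:

42.4580 %


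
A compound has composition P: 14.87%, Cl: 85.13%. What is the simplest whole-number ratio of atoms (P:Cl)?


Assume 100 g of compound, divide each mass% by atomic mass to get moles, then normalize by the smallest to get a raw atom ratio.
Moles per 100 g: P: 14.87/30.974 = 0.4801, Cl: 85.13/35.453 = 2.4012
Raw ratio (divide by min = 0.4801): P: 1.0, Cl: 5.002
Multiply by 1 to clear fractions: P: 1.0 ~= 1, Cl: 5.002 ~= 5
Reduce by GCD to get the simplest whole-number ratio:

1:5


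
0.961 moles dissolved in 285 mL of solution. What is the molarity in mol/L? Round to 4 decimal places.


Convert volume to liters: V_L = V_mL / 1000.
V_L = 285 / 1000 = 0.285 L
M = n / V_L = 0.961 / 0.285
M = 3.37192982 mol/L, rounded to 4 dp:

3.3719 mol/L


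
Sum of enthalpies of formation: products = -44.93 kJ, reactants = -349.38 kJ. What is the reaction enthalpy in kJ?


dH_rxn = sum(dH_f products) - sum(dH_f reactants)
dH_rxn = -44.93 - (-349.38)
dH_rxn = 304.45 kJ:

304.45 kJ


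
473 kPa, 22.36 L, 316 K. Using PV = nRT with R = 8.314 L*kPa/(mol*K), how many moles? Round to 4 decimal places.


PV = nRT, solve for n = PV / (RT).
PV = 473 * 22.36 = 10576.28
RT = 8.314 * 316 = 2627.224
n = 10576.28 / 2627.224
n = 4.02564836 mol, rounded to 4 dp:

4.0256 mol


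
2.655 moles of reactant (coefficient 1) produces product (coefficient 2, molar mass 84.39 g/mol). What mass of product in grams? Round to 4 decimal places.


Use the coefficient ratio to convert reactant moles to product moles, then multiply by the product's molar mass.
moles_P = moles_R * (coeff_P / coeff_R) = 2.655 * (2/1) = 5.31
mass_P = moles_P * M_P = 5.31 * 84.39
mass_P = 448.1109 g, rounded to 4 dp:

448.1109 g


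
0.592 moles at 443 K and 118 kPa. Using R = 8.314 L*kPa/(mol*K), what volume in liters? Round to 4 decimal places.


PV = nRT, solve for V = nRT / P.
nRT = 0.592 * 8.314 * 443 = 2180.3964
V = 2180.3964 / 118
V = 18.47793559 L, rounded to 4 dp:

18.4779 L


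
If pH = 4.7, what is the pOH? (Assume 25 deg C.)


At 25 deg C, pH + pOH = 14.
pOH = 14 - pH = 14 - 4.7
pOH = 9.3:

9.30


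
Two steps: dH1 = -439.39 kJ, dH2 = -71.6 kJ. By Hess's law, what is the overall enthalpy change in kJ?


Hess's law: enthalpy is a state function, so add the step enthalpies.
dH_total = dH1 + dH2 = -439.39 + (-71.6)
dH_total = -510.99 kJ:

-510.99 kJ


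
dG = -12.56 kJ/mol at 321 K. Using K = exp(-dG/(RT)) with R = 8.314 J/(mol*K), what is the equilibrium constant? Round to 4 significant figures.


dG is in kJ/mol; multiply by 1000 to match R in J/(mol*K).
RT = 8.314 * 321 = 2668.794 J/mol
exponent = -dG*1000 / (RT) = -(-12.56*1000) / 2668.794 = 4.70624559
K = exp(4.70624559)
K = 110.63601, rounded to 4 significant figures:

110.6


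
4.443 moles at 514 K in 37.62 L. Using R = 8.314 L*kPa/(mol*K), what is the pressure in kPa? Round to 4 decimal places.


PV = nRT, solve for P = nRT / V.
nRT = 4.443 * 8.314 * 514 = 18986.6984
P = 18986.6984 / 37.62
P = 504.69692717 kPa, rounded to 4 dp:

504.6969 kPa


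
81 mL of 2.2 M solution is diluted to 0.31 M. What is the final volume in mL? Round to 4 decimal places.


Dilution: M1*V1 = M2*V2, solve for V2.
V2 = M1*V1 / M2
V2 = 2.2 * 81 / 0.31
V2 = 178.2 / 0.31
V2 = 574.83870968 mL, rounded to 4 dp:

574.8387 mL


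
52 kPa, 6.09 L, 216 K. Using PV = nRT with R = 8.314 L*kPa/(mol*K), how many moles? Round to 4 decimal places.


PV = nRT, solve for n = PV / (RT).
PV = 52 * 6.09 = 316.68
RT = 8.314 * 216 = 1795.824
n = 316.68 / 1795.824
n = 0.17634245 mol, rounded to 4 dp:

0.1763 mol


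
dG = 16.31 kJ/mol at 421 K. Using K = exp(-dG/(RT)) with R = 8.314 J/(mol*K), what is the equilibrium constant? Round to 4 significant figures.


dG is in kJ/mol; multiply by 1000 to match R in J/(mol*K).
RT = 8.314 * 421 = 3500.194 J/mol
exponent = -dG*1000 / (RT) = -(16.31*1000) / 3500.194 = -4.65974172
K = exp(-4.65974172)
K = 0.0094689077, rounded to 4 significant figures:

0.009469


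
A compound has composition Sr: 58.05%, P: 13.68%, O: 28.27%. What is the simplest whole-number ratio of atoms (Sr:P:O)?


Assume 100 g of compound, divide each mass% by atomic mass to get moles, then normalize by the smallest to get a raw atom ratio.
Moles per 100 g: Sr: 58.05/87.62 = 0.6625, P: 13.68/30.974 = 0.4417, O: 28.27/15.999 = 1.767
Raw ratio (divide by min = 0.4417): Sr: 1.5, P: 1.0, O: 4.001
Multiply by 2 to clear fractions: Sr: 3.0 ~= 3, P: 2.0 ~= 2, O: 8.002 ~= 8
Reduce by GCD to get the simplest whole-number ratio:

3:2:8


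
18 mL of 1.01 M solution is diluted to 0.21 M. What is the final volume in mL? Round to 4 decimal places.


Dilution: M1*V1 = M2*V2, solve for V2.
V2 = M1*V1 / M2
V2 = 1.01 * 18 / 0.21
V2 = 18.18 / 0.21
V2 = 86.57142857 mL, rounded to 4 dp:

86.5714 mL


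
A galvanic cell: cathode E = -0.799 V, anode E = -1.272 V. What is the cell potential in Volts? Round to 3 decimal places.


Standard cell potential: E_cell = E_cathode - E_anode.
E_cell = -0.799 - (-1.272)
E_cell = 0.473 V, rounded to 3 dp:

0.473 V
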